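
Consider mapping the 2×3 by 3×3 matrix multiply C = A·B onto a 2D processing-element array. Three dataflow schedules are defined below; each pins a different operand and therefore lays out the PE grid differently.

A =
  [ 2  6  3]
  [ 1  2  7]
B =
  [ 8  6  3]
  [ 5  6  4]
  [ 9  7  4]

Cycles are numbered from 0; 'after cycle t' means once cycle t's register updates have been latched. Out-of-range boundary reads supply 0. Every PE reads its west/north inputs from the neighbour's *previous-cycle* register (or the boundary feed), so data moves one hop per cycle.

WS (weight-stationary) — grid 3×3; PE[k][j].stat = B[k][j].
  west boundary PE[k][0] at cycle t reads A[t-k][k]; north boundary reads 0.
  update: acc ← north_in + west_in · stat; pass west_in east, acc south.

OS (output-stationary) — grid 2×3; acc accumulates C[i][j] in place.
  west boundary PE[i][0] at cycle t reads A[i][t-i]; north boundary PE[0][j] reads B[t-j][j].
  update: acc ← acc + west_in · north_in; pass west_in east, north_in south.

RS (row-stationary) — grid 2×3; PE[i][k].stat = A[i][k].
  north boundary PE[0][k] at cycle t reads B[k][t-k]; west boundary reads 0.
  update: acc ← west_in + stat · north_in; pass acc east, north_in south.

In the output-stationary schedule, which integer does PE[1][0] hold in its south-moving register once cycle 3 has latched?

register = 9

OS (2×3). Following PE[1][0] plus its west/north inputs:
  @0  [0,0]  acc 16  |  →2  ↓8
  @0  [1,0]  acc 0  |  →0  ↓0
  @1  [0,0]  acc 46  |  →6  ↓5
  @1  [1,0]  acc 8  |  →1  ↓8
  @2  [0,0]  acc 73  |  →3  ↓9
  @2  [1,0]  acc 18  |  →2  ↓5
  @3  [0,0]  acc 73  |  →0  ↓0
  @3  [1,0]  acc 81  |  →7  ↓9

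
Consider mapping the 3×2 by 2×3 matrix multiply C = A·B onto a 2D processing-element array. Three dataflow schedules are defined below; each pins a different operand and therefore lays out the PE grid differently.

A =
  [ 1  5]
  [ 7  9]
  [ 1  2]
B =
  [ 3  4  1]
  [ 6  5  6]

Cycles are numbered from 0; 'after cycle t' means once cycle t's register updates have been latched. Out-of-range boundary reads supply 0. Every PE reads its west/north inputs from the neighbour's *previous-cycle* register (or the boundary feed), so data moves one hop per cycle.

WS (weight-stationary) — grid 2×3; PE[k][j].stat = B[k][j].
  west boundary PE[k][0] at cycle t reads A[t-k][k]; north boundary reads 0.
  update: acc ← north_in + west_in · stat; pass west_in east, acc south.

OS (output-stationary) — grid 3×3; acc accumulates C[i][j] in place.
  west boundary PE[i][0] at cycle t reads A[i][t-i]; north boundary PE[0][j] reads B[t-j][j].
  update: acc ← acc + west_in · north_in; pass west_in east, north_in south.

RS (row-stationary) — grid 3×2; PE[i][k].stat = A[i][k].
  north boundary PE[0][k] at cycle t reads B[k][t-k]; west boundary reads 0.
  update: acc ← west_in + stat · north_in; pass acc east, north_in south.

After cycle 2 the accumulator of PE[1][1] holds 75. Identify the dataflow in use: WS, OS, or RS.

dataflow = RS

WS (2×3 grid), PE[1][1]:
  c0 r1c1: 0 / 0 / 0
  c1 r1c1: 0 / 0 / 0
  c2 r1c1: 29 / 5 / 29
OS (3×3 grid), PE[1][1]:
  c0 r1c1: 0 / 0 / 0
  c1 r1c1: 0 / 0 / 0
  c2 r1c1: 28 / 7 / 4
RS (3×2 grid), PE[1][1]:
  c0 r1c1: 0 / 0 / 0
  c1 r1c1: 0 / 0 / 0
  c2 r1c1: 75 / 75 / 6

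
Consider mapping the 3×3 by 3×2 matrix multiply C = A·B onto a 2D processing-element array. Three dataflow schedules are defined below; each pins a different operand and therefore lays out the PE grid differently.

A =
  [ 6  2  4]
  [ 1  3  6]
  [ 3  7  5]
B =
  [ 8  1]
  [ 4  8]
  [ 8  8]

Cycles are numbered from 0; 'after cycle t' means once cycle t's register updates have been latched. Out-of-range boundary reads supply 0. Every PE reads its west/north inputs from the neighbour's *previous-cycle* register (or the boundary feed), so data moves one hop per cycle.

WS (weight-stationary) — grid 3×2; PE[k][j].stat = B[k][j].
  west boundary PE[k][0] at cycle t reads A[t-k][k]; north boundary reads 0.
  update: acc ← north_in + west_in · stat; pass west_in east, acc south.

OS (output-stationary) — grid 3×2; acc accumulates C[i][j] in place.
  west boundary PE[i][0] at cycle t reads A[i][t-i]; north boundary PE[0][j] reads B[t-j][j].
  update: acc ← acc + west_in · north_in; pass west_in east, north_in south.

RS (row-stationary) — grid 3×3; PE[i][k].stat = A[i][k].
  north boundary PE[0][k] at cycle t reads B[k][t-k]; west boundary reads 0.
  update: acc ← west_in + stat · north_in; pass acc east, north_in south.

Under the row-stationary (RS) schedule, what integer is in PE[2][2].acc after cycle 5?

Tracing RS — 3×3 array, target PE[2][2]:
  after 0 — PE[1][2] acc=0, pass-E 0, pass-S 0
  after 0 — PE[2][1] acc=0, pass-E 0, pass-S 0
  after 0 — PE[2][2] acc=0, pass-E 0, pass-S 0
  after 1 — PE[1][2] acc=0, pass-E 0, pass-S 0
  after 1 — PE[2][1] acc=0, pass-E 0, pass-S 0
  after 1 — PE[2][2] acc=0, pass-E 0, pass-S 0
  after 2 — PE[1][2] acc=0, pass-E 0, pass-S 0
  after 2 — PE[2][1] acc=0, pass-E 0, pass-S 0
  after 2 — PE[2][2] acc=0, pass-E 0, pass-S 0
  after 3 — PE[1][2] acc=68, pass-E 68, pass-S 8
  after 3 — PE[2][1] acc=52, pass-E 52, pass-S 4
  after 3 — PE[2][2] acc=0, pass-E 0, pass-S 0
  after 4 — PE[1][2] acc=73, pass-E 73, pass-S 8
  after 4 — PE[2][1] acc=59, pass-E 59, pass-S 8
  after 4 — PE[2][2] acc=92, pass-E 92, pass-S 8
  after 5 — PE[1][2] acc=0, pass-E 0, pass-S 0
  after 5 — PE[2][1] acc=0, pass-E 0, pass-S 0
  after 5 — PE[2][2] acc=99, pass-E 99, pass-S 8

PE[2][2].acc = 99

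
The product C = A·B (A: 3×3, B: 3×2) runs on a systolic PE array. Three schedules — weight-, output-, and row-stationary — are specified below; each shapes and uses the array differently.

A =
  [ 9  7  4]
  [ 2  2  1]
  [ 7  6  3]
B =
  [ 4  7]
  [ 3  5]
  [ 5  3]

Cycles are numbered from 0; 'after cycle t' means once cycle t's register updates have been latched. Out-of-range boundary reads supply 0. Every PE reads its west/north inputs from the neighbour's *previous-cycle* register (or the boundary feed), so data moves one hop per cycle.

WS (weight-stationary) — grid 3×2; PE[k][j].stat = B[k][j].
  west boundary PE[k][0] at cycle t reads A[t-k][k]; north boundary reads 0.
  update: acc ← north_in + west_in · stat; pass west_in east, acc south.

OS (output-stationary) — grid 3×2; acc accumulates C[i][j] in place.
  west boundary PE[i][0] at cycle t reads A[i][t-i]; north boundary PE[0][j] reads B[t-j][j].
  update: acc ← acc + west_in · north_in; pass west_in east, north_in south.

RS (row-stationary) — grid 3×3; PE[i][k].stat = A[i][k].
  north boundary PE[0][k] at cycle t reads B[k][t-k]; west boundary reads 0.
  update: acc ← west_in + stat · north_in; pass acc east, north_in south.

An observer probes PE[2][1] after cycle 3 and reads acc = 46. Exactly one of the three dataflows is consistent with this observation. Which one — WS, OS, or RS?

WS [3×2] PE[2][1] across cycles:
  cycle 0: PE[2][1] → acc 0, east 0, south 0
  cycle 1: PE[2][1] → acc 0, east 0, south 0
  cycle 2: PE[2][1] → acc 0, east 0, south 0
  cycle 3: PE[2][1] → acc 110, east 4, south 110
OS [3×2] PE[2][1] across cycles:
  cycle 0: PE[2][1] → acc 0, east 0, south 0
  cycle 1: PE[2][1] → acc 0, east 0, south 0
  cycle 2: PE[2][1] → acc 0, east 0, south 0
  cycle 3: PE[2][1] → acc 49, east 7, south 7
RS [3×3] PE[2][1] across cycles:
  cycle 0: PE[2][1] → acc 0, east 0, south 0
  cycle 1: PE[2][1] → acc 0, east 0, south 0
  cycle 2: PE[2][1] → acc 0, east 0, south 0
  cycle 3: PE[2][1] → acc 46, east 46, south 3

dataflow = RS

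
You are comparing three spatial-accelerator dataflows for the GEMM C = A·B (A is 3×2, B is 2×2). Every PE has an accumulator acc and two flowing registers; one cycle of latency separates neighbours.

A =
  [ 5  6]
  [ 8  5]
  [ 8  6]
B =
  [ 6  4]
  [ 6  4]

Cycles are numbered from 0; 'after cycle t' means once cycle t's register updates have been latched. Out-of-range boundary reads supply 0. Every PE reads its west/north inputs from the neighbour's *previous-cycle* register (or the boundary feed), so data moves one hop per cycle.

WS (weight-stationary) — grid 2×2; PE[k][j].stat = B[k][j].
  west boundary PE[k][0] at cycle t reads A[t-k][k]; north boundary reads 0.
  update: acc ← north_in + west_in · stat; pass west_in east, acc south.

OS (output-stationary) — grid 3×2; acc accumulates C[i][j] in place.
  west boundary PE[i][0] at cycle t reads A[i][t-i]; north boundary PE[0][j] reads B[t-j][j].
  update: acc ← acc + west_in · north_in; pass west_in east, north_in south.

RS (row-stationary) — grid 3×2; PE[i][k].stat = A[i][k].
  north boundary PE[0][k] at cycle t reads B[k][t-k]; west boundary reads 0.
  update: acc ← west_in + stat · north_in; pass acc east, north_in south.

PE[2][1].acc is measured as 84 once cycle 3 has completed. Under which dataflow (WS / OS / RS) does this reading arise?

dataflow = RS

— WS: 2×2 array has no PE[2][1].
Under OS (3×2), PE[2][1]:
  step 0 · PE2,1: acc=0; fwd→0 fwd↓0
  step 1 · PE2,1: acc=0; fwd→0 fwd↓0
  step 2 · PE2,1: acc=0; fwd→0 fwd↓0
  step 3 · PE2,1: acc=32; fwd→8 fwd↓4
Under RS (3×2), PE[2][1]:
  step 0 · PE2,1: acc=0; fwd→0 fwd↓0
  step 1 · PE2,1: acc=0; fwd→0 fwd↓0
  step 2 · PE2,1: acc=0; fwd→0 fwd↓0
  step 3 · PE2,1: acc=84; fwd→84 fwd↓6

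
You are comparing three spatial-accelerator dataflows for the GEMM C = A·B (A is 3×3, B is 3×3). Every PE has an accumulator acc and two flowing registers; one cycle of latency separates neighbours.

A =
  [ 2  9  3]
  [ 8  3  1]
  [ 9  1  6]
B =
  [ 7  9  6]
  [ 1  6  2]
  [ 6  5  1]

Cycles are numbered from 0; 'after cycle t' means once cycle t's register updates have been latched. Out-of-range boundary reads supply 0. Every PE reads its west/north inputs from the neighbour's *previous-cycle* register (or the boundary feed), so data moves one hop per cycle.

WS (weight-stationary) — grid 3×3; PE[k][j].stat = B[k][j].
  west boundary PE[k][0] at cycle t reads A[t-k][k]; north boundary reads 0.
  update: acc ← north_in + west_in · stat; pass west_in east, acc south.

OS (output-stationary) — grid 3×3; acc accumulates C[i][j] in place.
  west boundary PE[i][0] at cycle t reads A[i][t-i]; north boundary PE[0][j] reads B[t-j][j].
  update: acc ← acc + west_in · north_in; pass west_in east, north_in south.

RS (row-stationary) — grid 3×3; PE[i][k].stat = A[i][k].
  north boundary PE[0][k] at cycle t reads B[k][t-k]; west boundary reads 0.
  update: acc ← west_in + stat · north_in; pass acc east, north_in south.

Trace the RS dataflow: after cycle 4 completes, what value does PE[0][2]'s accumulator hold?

PE[0][2].acc = 33

RS 3×3: PE[0][2] cycle-by-cycle (with neighbour feeds):
  step 0 · PE0,1: acc=0; fwd→0 fwd↓0
  step 0 · PE0,2: acc=0; fwd→0 fwd↓0
  step 1 · PE0,1: acc=23; fwd→23 fwd↓1
  step 1 · PE0,2: acc=0; fwd→0 fwd↓0
  step 2 · PE0,1: acc=72; fwd→72 fwd↓6
  step 2 · PE0,2: acc=41; fwd→41 fwd↓6
  step 3 · PE0,1: acc=30; fwd→30 fwd↓2
  step 3 · PE0,2: acc=87; fwd→87 fwd↓5
  step 4 · PE0,1: acc=0; fwd→0 fwd↓0
  step 4 · PE0,2: acc=33; fwd→33 fwd↓1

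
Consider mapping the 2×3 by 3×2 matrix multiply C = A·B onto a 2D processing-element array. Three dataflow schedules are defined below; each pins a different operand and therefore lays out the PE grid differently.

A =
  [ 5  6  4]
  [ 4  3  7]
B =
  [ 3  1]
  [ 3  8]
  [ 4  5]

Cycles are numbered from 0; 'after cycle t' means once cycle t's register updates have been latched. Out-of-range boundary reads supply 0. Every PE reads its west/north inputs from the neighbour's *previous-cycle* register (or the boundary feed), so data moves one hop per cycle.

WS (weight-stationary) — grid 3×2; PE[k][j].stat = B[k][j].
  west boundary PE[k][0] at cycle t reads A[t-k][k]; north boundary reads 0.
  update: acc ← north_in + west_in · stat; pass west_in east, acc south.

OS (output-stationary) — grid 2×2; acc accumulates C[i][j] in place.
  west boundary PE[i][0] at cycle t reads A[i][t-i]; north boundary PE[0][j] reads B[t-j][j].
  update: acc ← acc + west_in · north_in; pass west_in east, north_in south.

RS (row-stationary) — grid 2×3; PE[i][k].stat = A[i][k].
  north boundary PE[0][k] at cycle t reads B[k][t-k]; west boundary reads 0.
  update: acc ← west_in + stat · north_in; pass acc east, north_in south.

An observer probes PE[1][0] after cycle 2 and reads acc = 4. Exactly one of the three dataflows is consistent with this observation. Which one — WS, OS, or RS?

dataflow = RS

WS (3×2 grid), PE[1][0]:
  [0] (1,0) acc=0 (h:0 v:0)
  [1] (1,0) acc=33 (h:6 v:33)
  [2] (1,0) acc=21 (h:3 v:21)
OS (2×2 grid), PE[1][0]:
  [0] (1,0) acc=0 (h:0 v:0)
  [1] (1,0) acc=12 (h:4 v:3)
  [2] (1,0) acc=21 (h:3 v:3)
RS (2×3 grid), PE[1][0]:
  [0] (1,0) acc=0 (h:0 v:0)
  [1] (1,0) acc=12 (h:12 v:3)
  [2] (1,0) acc=4 (h:4 v:1)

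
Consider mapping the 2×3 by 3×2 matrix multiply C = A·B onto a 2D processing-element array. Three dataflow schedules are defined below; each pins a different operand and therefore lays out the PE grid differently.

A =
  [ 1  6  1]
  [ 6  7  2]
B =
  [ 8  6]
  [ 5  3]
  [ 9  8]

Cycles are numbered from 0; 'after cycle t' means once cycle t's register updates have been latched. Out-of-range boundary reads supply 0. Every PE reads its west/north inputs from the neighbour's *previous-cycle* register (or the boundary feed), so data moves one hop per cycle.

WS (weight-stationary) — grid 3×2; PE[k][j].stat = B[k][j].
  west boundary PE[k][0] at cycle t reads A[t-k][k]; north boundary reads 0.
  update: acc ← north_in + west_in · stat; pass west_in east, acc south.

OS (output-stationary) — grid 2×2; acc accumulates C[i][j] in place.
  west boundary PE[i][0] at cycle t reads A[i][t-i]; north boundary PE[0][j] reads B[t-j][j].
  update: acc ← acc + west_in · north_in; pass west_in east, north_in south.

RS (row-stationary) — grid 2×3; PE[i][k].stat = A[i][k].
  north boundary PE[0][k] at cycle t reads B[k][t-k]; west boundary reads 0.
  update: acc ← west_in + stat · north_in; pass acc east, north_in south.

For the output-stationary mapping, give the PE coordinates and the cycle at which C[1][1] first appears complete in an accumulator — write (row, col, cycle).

OS — PE[1][1] is where C[1][1] collects:
  [0] (1,1) acc=0 (h:0 v:0)
  [1] (1,1) acc=0 (h:0 v:0)
  [2] (1,1) acc=36 (h:6 v:6)
  [3] (1,1) acc=57 (h:7 v:3)
  [4] (1,1) acc=73 (h:2 v:8)

(row, col, cycle) = (1, 1, 4)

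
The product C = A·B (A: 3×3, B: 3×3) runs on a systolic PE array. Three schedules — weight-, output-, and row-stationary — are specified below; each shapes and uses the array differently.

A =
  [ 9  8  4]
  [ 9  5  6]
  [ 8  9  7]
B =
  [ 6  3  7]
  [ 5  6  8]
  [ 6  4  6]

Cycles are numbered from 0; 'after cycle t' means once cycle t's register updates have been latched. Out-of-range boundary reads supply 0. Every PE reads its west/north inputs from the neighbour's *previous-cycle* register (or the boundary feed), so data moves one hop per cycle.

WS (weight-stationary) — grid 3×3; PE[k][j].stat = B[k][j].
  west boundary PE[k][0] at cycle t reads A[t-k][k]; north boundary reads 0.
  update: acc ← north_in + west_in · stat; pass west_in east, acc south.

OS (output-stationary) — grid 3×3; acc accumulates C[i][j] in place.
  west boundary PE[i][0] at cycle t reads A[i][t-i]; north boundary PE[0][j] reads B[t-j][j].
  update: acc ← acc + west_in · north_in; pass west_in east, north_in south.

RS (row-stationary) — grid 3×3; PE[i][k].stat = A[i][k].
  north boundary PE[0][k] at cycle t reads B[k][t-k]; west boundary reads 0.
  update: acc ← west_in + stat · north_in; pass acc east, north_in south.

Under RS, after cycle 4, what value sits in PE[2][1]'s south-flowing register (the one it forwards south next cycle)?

RS 3×3: PE[2][1] cycle-by-cycle (with neighbour feeds):
  [0] (1,1) acc=0 (h:0 v:0)
  [0] (2,0) acc=0 (h:0 v:0)
  [0] (2,1) acc=0 (h:0 v:0)
  [1] (1,1) acc=0 (h:0 v:0)
  [1] (2,0) acc=0 (h:0 v:0)
  [1] (2,1) acc=0 (h:0 v:0)
  [2] (1,1) acc=79 (h:79 v:5)
  [2] (2,0) acc=48 (h:48 v:6)
  [2] (2,1) acc=0 (h:0 v:0)
  [3] (1,1) acc=57 (h:57 v:6)
  [3] (2,0) acc=24 (h:24 v:3)
  [3] (2,1) acc=93 (h:93 v:5)
  [4] (1,1) acc=103 (h:103 v:8)
  [4] (2,0) acc=56 (h:56 v:7)
  [4] (2,1) acc=78 (h:78 v:6)

register = 6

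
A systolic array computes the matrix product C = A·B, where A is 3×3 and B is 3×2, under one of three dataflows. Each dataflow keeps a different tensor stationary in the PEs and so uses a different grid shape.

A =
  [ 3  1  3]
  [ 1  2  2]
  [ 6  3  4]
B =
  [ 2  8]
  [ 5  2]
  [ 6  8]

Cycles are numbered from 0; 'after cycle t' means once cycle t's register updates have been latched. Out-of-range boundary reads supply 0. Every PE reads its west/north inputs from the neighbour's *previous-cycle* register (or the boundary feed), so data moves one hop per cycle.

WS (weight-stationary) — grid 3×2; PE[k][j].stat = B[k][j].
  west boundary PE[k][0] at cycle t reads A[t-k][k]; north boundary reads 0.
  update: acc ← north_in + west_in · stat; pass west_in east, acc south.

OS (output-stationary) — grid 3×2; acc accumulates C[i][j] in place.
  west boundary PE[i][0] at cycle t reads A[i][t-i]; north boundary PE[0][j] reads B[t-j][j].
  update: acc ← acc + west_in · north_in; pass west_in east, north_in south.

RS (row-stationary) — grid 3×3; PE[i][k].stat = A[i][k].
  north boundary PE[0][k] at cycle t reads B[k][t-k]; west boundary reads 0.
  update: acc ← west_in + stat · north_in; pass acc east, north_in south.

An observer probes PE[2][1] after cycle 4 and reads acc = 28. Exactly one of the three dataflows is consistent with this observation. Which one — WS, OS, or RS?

WS (3×2 grid), PE[2][1]:
  t=0 PE[2][1]: acc=0 h=0 v=0
  t=1 PE[2][1]: acc=0 h=0 v=0
  t=2 PE[2][1]: acc=0 h=0 v=0
  t=3 PE[2][1]: acc=50 h=3 v=50
  t=4 PE[2][1]: acc=28 h=2 v=28
OS (3×2 grid), PE[2][1]:
  t=0 PE[2][1]: acc=0 h=0 v=0
  t=1 PE[2][1]: acc=0 h=0 v=0
  t=2 PE[2][1]: acc=0 h=0 v=0
  t=3 PE[2][1]: acc=48 h=6 v=8
  t=4 PE[2][1]: acc=54 h=3 v=2
RS (3×3 grid), PE[2][1]:
  t=0 PE[2][1]: acc=0 h=0 v=0
  t=1 PE[2][1]: acc=0 h=0 v=0
  t=2 PE[2][1]: acc=0 h=0 v=0
  t=3 PE[2][1]: acc=27 h=27 v=5
  t=4 PE[2][1]: acc=54 h=54 v=2

dataflow = WS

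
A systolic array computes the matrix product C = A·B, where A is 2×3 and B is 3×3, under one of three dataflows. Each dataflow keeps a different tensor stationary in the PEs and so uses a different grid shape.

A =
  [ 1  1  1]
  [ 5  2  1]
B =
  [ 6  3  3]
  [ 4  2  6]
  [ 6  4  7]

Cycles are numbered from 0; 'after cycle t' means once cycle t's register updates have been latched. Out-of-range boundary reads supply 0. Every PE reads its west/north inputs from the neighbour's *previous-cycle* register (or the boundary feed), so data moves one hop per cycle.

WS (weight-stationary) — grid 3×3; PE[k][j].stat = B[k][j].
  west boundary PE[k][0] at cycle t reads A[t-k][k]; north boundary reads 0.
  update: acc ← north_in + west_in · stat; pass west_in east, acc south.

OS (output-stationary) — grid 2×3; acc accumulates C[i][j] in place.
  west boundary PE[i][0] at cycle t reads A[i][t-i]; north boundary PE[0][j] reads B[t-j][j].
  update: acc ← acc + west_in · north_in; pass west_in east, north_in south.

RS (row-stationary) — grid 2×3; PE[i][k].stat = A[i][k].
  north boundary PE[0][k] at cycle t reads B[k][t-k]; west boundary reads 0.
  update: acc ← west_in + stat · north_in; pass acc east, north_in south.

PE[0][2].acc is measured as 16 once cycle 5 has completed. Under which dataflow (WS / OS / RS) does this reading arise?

WS (3×3 grid), PE[0][2]:
  after 0 — PE[0][2] acc=0, pass-E 0, pass-S 0
  after 1 — PE[0][2] acc=0, pass-E 0, pass-S 0
  after 2 — PE[0][2] acc=3, pass-E 1, pass-S 3
  after 3 — PE[0][2] acc=15, pass-E 5, pass-S 15
  after 4 — PE[0][2] acc=0, pass-E 0, pass-S 0
  after 5 — PE[0][2] acc=0, pass-E 0, pass-S 0
OS (2×3 grid), PE[0][2]:
  after 0 — PE[0][2] acc=0, pass-E 0, pass-S 0
  after 1 — PE[0][2] acc=0, pass-E 0, pass-S 0
  after 2 — PE[0][2] acc=3, pass-E 1, pass-S 3
  after 3 — PE[0][2] acc=9, pass-E 1, pass-S 6
  after 4 — PE[0][2] acc=16, pass-E 1, pass-S 7
  after 5 — PE[0][2] acc=16, pass-E 0, pass-S 0
RS (2×3 grid), PE[0][2]:
  after 0 — PE[0][2] acc=0, pass-E 0, pass-S 0
  after 1 — PE[0][2] acc=0, pass-E 0, pass-S 0
  after 2 — PE[0][2] acc=16, pass-E 16, pass-S 6
  after 3 — PE[0][2] acc=9, pass-E 9, pass-S 4
  after 4 — PE[0][2] acc=16, pass-E 16, pass-S 7
  after 5 — PE[0][2] acc=0, pass-E 0, pass-S 0

dataflow = OS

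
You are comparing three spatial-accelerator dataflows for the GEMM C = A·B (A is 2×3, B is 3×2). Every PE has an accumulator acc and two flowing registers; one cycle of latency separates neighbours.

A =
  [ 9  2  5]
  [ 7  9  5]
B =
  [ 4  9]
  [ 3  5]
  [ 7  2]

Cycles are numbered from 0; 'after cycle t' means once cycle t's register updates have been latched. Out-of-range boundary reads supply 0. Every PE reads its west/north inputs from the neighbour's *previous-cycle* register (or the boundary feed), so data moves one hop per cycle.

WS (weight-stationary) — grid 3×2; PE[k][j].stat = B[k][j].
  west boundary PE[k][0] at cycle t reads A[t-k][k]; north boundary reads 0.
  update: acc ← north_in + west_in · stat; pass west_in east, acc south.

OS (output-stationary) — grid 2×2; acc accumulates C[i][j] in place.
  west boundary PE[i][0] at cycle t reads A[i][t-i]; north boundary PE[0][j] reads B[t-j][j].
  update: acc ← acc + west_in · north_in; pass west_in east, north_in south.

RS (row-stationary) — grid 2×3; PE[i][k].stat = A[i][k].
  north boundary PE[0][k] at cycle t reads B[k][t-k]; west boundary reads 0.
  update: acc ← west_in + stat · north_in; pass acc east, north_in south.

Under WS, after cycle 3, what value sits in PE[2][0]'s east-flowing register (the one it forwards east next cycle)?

WS on a 3×2 grid — tracing PE[2][0] and its feeders:
  after 0 — PE[1][0] acc=0, pass-E 0, pass-S 0
  after 0 — PE[2][0] acc=0, pass-E 0, pass-S 0
  after 1 — PE[1][0] acc=42, pass-E 2, pass-S 42
  after 1 — PE[2][0] acc=0, pass-E 0, pass-S 0
  after 2 — PE[1][0] acc=55, pass-E 9, pass-S 55
  after 2 — PE[2][0] acc=77, pass-E 5, pass-S 77
  after 3 — PE[1][0] acc=0, pass-E 0, pass-S 0
  after 3 — PE[2][0] acc=90, pass-E 5, pass-S 90

register = 5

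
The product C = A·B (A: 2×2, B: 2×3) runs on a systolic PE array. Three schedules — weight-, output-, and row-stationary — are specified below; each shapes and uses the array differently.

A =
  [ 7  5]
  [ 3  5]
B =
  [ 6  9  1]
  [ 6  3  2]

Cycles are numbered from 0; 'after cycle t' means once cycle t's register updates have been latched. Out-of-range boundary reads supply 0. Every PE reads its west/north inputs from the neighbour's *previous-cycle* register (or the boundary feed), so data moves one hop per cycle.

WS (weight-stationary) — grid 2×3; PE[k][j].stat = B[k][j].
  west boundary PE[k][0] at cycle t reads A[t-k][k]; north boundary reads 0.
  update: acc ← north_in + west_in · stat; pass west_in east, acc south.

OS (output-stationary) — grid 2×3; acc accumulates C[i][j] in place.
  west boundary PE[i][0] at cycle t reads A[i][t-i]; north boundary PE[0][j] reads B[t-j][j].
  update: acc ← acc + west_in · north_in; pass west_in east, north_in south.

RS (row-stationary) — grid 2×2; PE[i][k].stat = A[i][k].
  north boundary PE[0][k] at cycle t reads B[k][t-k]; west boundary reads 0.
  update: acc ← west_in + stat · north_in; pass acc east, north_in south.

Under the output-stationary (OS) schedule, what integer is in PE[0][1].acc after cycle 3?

OS 2×3: PE[0][1] cycle-by-cycle (with neighbour feeds):
  @0  [0,0]  acc 42  |  →7  ↓6
  @0  [0,1]  acc 0  |  →0  ↓0
  @1  [0,0]  acc 72  |  →5  ↓6
  @1  [0,1]  acc 63  |  →7  ↓9
  @2  [0,0]  acc 72  |  →0  ↓0
  @2  [0,1]  acc 78  |  →5  ↓3
  @3  [0,0]  acc 72  |  →0  ↓0
  @3  [0,1]  acc 78  |  →0  ↓0

PE[0][1].acc = 78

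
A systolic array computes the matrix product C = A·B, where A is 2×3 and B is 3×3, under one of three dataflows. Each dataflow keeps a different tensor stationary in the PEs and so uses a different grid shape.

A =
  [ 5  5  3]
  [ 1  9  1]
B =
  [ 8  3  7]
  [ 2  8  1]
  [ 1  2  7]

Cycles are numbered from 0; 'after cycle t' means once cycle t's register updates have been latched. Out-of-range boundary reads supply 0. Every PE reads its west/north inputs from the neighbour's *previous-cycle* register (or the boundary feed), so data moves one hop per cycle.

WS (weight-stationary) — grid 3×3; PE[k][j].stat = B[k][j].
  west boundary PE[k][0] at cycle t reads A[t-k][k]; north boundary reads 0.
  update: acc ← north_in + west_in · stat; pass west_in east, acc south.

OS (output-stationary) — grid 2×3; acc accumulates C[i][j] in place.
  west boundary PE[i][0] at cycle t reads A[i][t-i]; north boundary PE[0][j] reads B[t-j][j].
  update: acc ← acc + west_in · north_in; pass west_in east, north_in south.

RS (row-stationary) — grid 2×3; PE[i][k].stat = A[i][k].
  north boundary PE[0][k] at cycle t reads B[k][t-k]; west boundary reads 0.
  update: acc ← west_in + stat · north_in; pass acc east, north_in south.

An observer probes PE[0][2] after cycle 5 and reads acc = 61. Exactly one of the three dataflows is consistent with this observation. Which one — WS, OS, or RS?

— WS: 3×3; PE[0][2] trace:
  0: (0,2).acc=0  regs=<0,0>
  1: (0,2).acc=0  regs=<0,0>
  2: (0,2).acc=35  regs=<5,35>
  3: (0,2).acc=7  regs=<1,7>
  4: (0,2).acc=0  regs=<0,0>
  5: (0,2).acc=0  regs=<0,0>
— OS: 2×3; PE[0][2] trace:
  0: (0,2).acc=0  regs=<0,0>
  1: (0,2).acc=0  regs=<0,0>
  2: (0,2).acc=35  regs=<5,7>
  3: (0,2).acc=40  regs=<5,1>
  4: (0,2).acc=61  regs=<3,7>
  5: (0,2).acc=61  regs=<0,0>
— RS: 2×3; PE[0][2] trace:
  0: (0,2).acc=0  regs=<0,0>
  1: (0,2).acc=0  regs=<0,0>
  2: (0,2).acc=53  regs=<53,1>
  3: (0,2).acc=61  regs=<61,2>
  4: (0,2).acc=61  regs=<61,7>
  5: (0,2).acc=0  regs=<0,0>

dataflow = OS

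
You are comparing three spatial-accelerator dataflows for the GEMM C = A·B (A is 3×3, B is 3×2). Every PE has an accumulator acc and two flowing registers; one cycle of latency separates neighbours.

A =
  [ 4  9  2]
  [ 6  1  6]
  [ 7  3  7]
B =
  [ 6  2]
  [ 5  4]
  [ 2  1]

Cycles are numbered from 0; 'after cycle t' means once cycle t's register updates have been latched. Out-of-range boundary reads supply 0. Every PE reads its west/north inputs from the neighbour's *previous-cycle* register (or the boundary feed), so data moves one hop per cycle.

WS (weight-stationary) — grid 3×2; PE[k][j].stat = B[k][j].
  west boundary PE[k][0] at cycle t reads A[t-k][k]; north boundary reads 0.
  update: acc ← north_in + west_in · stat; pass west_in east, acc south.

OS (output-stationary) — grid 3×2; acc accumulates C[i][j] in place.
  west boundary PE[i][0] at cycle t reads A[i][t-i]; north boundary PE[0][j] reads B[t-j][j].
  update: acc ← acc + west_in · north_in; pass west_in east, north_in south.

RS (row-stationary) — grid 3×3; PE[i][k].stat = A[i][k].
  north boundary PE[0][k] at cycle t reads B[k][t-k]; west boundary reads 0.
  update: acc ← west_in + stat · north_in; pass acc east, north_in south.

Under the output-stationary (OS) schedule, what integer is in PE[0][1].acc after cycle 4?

PE[0][1].acc = 46

OS 3×2: PE[0][1] cycle-by-cycle (with neighbour feeds):
  after 0 — PE[0][0] acc=24, pass-E 4, pass-S 6
  after 0 — PE[0][1] acc=0, pass-E 0, pass-S 0
  after 1 — PE[0][0] acc=69, pass-E 9, pass-S 5
  after 1 — PE[0][1] acc=8, pass-E 4, pass-S 2
  after 2 — PE[0][0] acc=73, pass-E 2, pass-S 2
  after 2 — PE[0][1] acc=44, pass-E 9, pass-S 4
  after 3 — PE[0][0] acc=73, pass-E 0, pass-S 0
  after 3 — PE[0][1] acc=46, pass-E 2, pass-S 1
  after 4 — PE[0][0] acc=73, pass-E 0, pass-S 0
  after 4 — PE[0][1] acc=46, pass-E 0, pass-S 0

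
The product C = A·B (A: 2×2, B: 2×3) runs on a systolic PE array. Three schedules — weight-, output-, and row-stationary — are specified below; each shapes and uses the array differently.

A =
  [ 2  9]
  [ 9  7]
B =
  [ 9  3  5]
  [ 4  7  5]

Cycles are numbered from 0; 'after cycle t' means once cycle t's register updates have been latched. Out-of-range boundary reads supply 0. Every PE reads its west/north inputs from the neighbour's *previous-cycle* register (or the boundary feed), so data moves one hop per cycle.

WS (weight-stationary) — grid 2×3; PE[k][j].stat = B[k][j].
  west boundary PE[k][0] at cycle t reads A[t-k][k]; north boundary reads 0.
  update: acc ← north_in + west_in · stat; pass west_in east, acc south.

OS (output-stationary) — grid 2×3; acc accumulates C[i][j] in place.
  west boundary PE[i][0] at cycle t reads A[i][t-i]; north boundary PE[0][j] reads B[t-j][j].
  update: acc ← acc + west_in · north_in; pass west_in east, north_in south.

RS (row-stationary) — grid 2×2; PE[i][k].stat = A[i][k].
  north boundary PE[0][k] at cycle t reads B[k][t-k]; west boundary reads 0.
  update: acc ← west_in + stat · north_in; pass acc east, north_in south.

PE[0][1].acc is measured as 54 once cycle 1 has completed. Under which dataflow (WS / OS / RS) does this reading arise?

WS (2×3 grid), PE[0][1]:
  after 0 — PE[0][1] acc=0, pass-E 0, pass-S 0
  after 1 — PE[0][1] acc=6, pass-E 2, pass-S 6
OS (2×3 grid), PE[0][1]:
  after 0 — PE[0][1] acc=0, pass-E 0, pass-S 0
  after 1 — PE[0][1] acc=6, pass-E 2, pass-S 3
RS (2×2 grid), PE[0][1]:
  after 0 — PE[0][1] acc=0, pass-E 0, pass-S 0
  after 1 — PE[0][1] acc=54, pass-E 54, pass-S 4

dataflow = RS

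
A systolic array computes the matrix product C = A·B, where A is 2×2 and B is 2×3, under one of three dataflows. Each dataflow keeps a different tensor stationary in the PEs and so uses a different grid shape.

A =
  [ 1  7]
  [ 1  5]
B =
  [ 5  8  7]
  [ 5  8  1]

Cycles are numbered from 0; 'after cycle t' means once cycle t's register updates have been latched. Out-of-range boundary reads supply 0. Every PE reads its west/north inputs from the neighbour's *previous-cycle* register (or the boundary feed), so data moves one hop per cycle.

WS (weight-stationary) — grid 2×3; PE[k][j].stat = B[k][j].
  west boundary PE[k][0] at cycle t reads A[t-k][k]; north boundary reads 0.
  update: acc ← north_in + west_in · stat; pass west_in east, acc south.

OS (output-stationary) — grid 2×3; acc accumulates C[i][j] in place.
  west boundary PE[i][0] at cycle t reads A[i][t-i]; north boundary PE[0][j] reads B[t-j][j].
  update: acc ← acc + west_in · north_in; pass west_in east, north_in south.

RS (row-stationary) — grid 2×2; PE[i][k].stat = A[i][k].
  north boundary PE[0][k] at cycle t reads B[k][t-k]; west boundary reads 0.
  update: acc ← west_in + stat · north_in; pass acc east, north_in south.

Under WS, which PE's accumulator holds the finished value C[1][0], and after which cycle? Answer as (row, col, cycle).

WS: C[1][0] accumulates in PE[1][0]:
  cycle 0: PE[1][0] → acc 0, east 0, south 0
  cycle 1: PE[1][0] → acc 40, east 7, south 40
  cycle 2: PE[1][0] → acc 30, east 5, south 30

(row, col, cycle) = (1, 0, 2)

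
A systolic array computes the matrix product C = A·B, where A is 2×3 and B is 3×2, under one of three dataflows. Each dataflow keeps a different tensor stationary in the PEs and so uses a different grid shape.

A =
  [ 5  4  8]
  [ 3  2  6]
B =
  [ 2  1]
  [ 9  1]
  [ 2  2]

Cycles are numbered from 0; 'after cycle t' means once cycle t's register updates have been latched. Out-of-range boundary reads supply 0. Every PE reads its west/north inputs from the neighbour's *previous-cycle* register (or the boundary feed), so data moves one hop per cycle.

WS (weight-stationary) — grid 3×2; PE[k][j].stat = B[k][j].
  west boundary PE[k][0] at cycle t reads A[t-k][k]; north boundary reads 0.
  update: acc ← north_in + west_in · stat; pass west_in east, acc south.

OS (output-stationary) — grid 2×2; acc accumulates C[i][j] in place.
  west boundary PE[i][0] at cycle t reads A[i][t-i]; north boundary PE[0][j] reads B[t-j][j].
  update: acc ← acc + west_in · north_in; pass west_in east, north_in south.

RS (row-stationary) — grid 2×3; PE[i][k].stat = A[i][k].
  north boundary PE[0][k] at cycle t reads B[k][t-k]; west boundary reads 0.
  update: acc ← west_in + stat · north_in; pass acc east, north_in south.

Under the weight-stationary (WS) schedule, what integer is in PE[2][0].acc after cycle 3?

PE[2][0].acc = 36

WS on a 3×2 grid — tracing PE[2][0] and its feeders:
  [0] (1,0) acc=0 (h:0 v:0)
  [0] (2,0) acc=0 (h:0 v:0)
  [1] (1,0) acc=46 (h:4 v:46)
  [1] (2,0) acc=0 (h:0 v:0)
  [2] (1,0) acc=24 (h:2 v:24)
  [2] (2,0) acc=62 (h:8 v:62)
  [3] (1,0) acc=0 (h:0 v:0)
  [3] (2,0) acc=36 (h:6 v:36)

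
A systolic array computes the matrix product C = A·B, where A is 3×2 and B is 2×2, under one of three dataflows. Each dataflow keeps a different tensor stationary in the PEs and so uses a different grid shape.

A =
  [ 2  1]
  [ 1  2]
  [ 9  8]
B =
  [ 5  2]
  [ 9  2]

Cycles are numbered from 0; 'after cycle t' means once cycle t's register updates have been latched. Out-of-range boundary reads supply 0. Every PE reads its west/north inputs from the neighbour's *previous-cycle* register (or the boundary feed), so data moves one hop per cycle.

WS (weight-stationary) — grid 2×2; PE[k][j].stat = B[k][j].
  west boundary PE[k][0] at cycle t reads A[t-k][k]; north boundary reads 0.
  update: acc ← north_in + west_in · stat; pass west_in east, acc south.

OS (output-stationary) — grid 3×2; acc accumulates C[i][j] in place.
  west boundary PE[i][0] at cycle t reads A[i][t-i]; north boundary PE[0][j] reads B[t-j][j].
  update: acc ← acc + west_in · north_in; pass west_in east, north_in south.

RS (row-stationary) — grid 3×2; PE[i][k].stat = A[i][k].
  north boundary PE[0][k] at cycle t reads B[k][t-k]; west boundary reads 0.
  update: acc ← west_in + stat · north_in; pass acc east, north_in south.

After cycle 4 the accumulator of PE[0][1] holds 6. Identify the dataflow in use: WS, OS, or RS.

dataflow = OS

— WS: 2×2; PE[0][1] trace:
  after 0 — PE[0][1] acc=0, pass-E 0, pass-S 0
  after 1 — PE[0][1] acc=4, pass-E 2, pass-S 4
  after 2 — PE[0][1] acc=2, pass-E 1, pass-S 2
  after 3 — PE[0][1] acc=18, pass-E 9, pass-S 18
  after 4 — PE[0][1] acc=0, pass-E 0, pass-S 0
— OS: 3×2; PE[0][1] trace:
  after 0 — PE[0][1] acc=0, pass-E 0, pass-S 0
  after 1 — PE[0][1] acc=4, pass-E 2, pass-S 2
  after 2 — PE[0][1] acc=6, pass-E 1, pass-S 2
  after 3 — PE[0][1] acc=6, pass-E 0, pass-S 0
  after 4 — PE[0][1] acc=6, pass-E 0, pass-S 0
— RS: 3×2; PE[0][1] trace:
  after 0 — PE[0][1] acc=0, pass-E 0, pass-S 0
  after 1 — PE[0][1] acc=19, pass-E 19, pass-S 9
  after 2 — PE[0][1] acc=6, pass-E 6, pass-S 2
  after 3 — PE[0][1] acc=0, pass-E 0, pass-S 0
  after 4 — PE[0][1] acc=0, pass-E 0, pass-S 0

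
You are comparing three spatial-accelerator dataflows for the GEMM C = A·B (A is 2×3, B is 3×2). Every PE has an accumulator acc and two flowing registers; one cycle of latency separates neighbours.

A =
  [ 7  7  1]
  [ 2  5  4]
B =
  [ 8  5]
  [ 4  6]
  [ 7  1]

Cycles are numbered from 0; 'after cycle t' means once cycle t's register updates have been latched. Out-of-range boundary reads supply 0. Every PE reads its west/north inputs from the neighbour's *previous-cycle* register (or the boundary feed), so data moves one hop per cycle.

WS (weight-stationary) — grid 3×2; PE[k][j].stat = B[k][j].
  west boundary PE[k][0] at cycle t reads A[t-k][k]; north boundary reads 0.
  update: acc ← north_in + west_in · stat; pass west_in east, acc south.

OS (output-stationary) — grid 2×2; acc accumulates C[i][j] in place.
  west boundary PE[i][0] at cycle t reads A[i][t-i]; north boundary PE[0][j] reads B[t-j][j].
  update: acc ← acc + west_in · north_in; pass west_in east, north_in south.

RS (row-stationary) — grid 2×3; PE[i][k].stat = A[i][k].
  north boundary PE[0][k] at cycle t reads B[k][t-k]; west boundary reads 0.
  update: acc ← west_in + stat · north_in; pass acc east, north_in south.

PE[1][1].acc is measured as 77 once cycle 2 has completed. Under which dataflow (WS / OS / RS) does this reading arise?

dataflow = WS

Under WS (3×2), PE[1][1]:
  after 0 — PE[1][1] acc=0, pass-E 0, pass-S 0
  after 1 — PE[1][1] acc=0, pass-E 0, pass-S 0
  after 2 — PE[1][1] acc=77, pass-E 7, pass-S 77
Under OS (2×2), PE[1][1]:
  after 0 — PE[1][1] acc=0, pass-E 0, pass-S 0
  after 1 — PE[1][1] acc=0, pass-E 0, pass-S 0
  after 2 — PE[1][1] acc=10, pass-E 2, pass-S 5
Under RS (2×3), PE[1][1]:
  after 0 — PE[1][1] acc=0, pass-E 0, pass-S 0
  after 1 — PE[1][1] acc=0, pass-E 0, pass-S 0
  after 2 — PE[1][1] acc=36, pass-E 36, pass-S 4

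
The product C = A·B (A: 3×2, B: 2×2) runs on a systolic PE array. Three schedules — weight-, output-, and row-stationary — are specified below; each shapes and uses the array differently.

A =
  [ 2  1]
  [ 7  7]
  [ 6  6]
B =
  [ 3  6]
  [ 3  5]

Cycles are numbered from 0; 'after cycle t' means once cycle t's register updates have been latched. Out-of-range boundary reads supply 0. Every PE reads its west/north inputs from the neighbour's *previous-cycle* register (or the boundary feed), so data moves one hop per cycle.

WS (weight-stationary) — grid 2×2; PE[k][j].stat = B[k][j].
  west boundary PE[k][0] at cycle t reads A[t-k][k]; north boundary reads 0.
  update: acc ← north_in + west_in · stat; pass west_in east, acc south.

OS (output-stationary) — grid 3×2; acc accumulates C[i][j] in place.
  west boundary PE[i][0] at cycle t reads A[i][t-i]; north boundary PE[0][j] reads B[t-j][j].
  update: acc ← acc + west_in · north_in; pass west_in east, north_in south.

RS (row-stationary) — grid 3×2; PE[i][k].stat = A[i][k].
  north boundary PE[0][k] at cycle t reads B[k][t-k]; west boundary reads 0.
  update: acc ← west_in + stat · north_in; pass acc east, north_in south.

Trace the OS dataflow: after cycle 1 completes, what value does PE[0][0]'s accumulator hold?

OS (3×2). Following PE[0][0] plus its west/north inputs:
  c0 r0c0: 6 / 2 / 3
  c1 r0c0: 9 / 1 / 3

PE[0][0].acc = 9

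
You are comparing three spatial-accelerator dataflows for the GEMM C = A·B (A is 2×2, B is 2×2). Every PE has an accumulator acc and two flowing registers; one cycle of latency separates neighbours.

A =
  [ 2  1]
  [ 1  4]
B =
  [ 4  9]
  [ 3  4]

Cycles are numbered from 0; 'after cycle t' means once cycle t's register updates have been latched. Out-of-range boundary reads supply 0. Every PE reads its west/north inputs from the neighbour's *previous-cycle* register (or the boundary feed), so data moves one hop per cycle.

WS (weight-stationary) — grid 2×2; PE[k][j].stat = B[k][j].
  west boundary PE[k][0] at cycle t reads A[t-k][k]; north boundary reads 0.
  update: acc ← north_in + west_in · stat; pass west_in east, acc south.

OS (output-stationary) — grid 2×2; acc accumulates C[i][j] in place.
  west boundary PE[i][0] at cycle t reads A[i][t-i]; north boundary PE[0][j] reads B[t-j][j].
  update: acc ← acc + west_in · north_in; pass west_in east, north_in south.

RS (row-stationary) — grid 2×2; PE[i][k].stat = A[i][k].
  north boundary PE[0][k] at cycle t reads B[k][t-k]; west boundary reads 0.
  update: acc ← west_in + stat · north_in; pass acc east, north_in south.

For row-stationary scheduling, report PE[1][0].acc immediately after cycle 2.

RS on a 2×2 grid — tracing PE[1][0] and its feeders:
  t=0 PE[0][0]: acc=8 h=8 v=4
  t=0 PE[1][0]: acc=0 h=0 v=0
  t=1 PE[0][0]: acc=18 h=18 v=9
  t=1 PE[1][0]: acc=4 h=4 v=4
  t=2 PE[0][0]: acc=0 h=0 v=0
  t=2 PE[1][0]: acc=9 h=9 v=9

PE[1][0].acc = 9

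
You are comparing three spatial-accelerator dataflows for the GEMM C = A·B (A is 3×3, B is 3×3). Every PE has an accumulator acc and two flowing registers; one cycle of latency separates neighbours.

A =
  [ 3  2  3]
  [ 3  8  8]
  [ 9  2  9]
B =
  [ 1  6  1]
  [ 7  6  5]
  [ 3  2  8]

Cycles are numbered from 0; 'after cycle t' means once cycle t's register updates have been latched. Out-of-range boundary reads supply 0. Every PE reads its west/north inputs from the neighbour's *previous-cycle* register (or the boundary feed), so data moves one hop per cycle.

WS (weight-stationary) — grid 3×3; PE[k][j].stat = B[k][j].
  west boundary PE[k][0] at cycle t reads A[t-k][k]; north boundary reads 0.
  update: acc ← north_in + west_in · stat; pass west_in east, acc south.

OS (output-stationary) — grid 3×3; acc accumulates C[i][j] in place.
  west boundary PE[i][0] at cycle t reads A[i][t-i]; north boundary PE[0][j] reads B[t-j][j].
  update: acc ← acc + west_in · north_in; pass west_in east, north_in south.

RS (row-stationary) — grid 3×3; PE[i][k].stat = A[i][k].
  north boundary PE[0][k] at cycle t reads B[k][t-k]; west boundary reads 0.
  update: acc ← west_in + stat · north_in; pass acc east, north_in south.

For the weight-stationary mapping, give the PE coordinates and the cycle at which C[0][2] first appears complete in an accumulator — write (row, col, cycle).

WS — PE[2][2] is where C[0][2] collects:
  c0 r2c2: 0 / 0 / 0
  c1 r2c2: 0 / 0 / 0
  c2 r2c2: 0 / 0 / 0
  c3 r2c2: 0 / 0 / 0
  c4 r2c2: 37 / 3 / 37

(row, col, cycle) = (2, 2, 4)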